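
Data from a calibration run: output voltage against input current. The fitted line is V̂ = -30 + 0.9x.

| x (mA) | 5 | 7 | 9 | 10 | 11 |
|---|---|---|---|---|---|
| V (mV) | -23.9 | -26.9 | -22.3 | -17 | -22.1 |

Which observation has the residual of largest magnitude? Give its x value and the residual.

x = 10, e = 4

x=5: V̂ = -30 + 0.9·5 = -25.5; e = -23.9 − (-25.5) = 1.6
x=7: V̂ = -30 + 0.9·7 = -23.7; e = -26.9 − (-23.7) = -3.2
x=9: V̂ = -30 + 0.9·9 = -21.9; e = -22.3 − (-21.9) = -0.4
x=10: V̂ = -30 + 0.9·10 = -21; e = -17 − (-21) = 4
x=11: V̂ = -30 + 0.9·11 = -20.1; e = -22.1 − (-20.1) = -2
Largest |e| is 4 at x = 10, residual 4.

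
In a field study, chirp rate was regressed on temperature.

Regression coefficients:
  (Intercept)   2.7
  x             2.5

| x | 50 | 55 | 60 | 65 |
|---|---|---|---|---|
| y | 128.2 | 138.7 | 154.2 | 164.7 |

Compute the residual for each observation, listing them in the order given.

x=50: ŷ = 2.7 + 2.5·50 = 127.7; e = 128.2 − 127.7 = 0.5
x=55: ŷ = 2.7 + 2.5·55 = 140.2; e = 138.7 − 140.2 = -1.5
x=60: ŷ = 2.7 + 2.5·60 = 152.7; e = 154.2 − 152.7 = 1.5
x=65: ŷ = 2.7 + 2.5·65 = 165.2; e = 164.7 − 165.2 = -0.5

0.5, -1.5, 1.5, -0.5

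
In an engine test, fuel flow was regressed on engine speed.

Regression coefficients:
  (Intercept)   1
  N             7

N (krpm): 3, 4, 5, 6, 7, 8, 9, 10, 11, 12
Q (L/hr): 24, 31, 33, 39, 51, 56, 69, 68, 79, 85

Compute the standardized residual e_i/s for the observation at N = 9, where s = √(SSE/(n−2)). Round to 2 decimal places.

1.69

N=3: ŷ = 1 + 7·3 = 22; e = 24 − 22 = 2
N=4: ŷ = 1 + 7·4 = 29; e = 31 − 29 = 2
N=5: ŷ = 1 + 7·5 = 36; e = 33 − 36 = -3
N=6: ŷ = 1 + 7·6 = 43; e = 39 − 43 = -4
N=7: ŷ = 1 + 7·7 = 50; e = 51 − 50 = 1
N=8: ŷ = 1 + 7·8 = 57; e = 56 − 57 = -1
N=9: ŷ = 1 + 7·9 = 64; e = 69 − 64 = 5
N=10: ŷ = 1 + 7·10 = 71; e = 68 − 71 = -3
N=11: ŷ = 1 + 7·11 = 78; e = 79 − 78 = 1
N=12: ŷ = 1 + 7·12 = 85; e = 85 − 85 = 0
SSE = 4 + 4 + 9 + 16 + 1 + 1 + 25 + 9 + 1 + 0 = 70
s = √(70/8) = 2.95804
e/s = 5 / 2.95804 = 1.69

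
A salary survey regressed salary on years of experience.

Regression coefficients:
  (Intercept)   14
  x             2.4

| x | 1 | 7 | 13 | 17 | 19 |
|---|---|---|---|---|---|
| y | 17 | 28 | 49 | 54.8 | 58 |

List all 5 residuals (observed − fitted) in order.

x=1: ŷ = 14 + 2.4·1 = 16.4; e = 17 − 16.4 = 0.6
x=7: ŷ = 14 + 2.4·7 = 30.8; e = 28 − 30.8 = -2.8
x=13: ŷ = 14 + 2.4·13 = 45.2; e = 49 − 45.2 = 3.8
x=17: ŷ = 14 + 2.4·17 = 54.8; e = 54.8 − 54.8 = 0
x=19: ŷ = 14 + 2.4·19 = 59.6; e = 58 − 59.6 = -1.6

0.6, -2.8, 3.8, 0, -1.6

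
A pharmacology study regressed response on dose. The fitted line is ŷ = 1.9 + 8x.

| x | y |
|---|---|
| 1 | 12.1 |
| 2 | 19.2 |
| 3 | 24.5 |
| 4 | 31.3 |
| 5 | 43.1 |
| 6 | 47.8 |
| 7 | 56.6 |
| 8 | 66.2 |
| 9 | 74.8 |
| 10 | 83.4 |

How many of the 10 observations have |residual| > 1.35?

x=1: ŷ = 1.9 + 8·1 = 9.9; e = 12.1 − 9.9 = 2.2
x=2: ŷ = 1.9 + 8·2 = 17.9; e = 19.2 − 17.9 = 1.3
x=3: ŷ = 1.9 + 8·3 = 25.9; e = 24.5 − 25.9 = -1.4
x=4: ŷ = 1.9 + 8·4 = 33.9; e = 31.3 − 33.9 = -2.6
x=5: ŷ = 1.9 + 8·5 = 41.9; e = 43.1 − 41.9 = 1.2
x=6: ŷ = 1.9 + 8·6 = 49.9; e = 47.8 − 49.9 = -2.1
x=7: ŷ = 1.9 + 8·7 = 57.9; e = 56.6 − 57.9 = -1.3
x=8: ŷ = 1.9 + 8·8 = 65.9; e = 66.2 − 65.9 = 0.3
x=9: ŷ = 1.9 + 8·9 = 73.9; e = 74.8 − 73.9 = 0.9
x=10: ŷ = 1.9 + 8·10 = 81.9; e = 83.4 − 81.9 = 1.5
|e| > 1.35: x=1 (|e|=2.2), x=3 (|e|=1.4), x=4 (|e|=2.6), x=6 (|e|=2.1), x=10 (|e|=1.5) → 5

5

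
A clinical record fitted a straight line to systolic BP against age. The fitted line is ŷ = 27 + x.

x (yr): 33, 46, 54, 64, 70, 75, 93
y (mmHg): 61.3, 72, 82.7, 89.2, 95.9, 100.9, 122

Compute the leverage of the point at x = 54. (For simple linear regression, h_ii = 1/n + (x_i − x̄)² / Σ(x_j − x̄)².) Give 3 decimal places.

h = 0.171

x̄ = (33 + 46 + 54 + 64 + 70 + 75 + 93)/7 = 62.1429
Σ(x − x̄)² = 849.306 + 260.592 + 66.3061 + 3.44898 + 61.7347 + 165.306 + 952.163 = 2358.86
h = 1/7 + (-8.14286)²/2358.86 = 0.142857 + 0.0281094 = 0.171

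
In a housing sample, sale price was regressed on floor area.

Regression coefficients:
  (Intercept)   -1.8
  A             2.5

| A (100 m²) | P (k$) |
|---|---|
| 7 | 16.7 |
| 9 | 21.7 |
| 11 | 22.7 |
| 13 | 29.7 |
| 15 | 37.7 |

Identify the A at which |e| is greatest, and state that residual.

A = 11, e = -3

A=7: ŷ = -1.8 + 2.5·7 = 15.7; e = 16.7 − 15.7 = 1
A=9: ŷ = -1.8 + 2.5·9 = 20.7; e = 21.7 − 20.7 = 1
A=11: ŷ = -1.8 + 2.5·11 = 25.7; e = 22.7 − 25.7 = -3
A=13: ŷ = -1.8 + 2.5·13 = 30.7; e = 29.7 − 30.7 = -1
A=15: ŷ = -1.8 + 2.5·15 = 35.7; e = 37.7 − 35.7 = 2
Largest |e| is 3 at A = 11, residual -3.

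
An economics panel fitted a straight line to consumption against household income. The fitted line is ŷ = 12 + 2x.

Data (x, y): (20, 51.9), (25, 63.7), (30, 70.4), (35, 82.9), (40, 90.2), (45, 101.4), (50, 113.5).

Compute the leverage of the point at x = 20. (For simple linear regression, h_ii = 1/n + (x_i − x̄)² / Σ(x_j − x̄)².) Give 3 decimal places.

x̄ = (20 + 25 + 30 + 35 + 40 + 45 + 50)/7 = 35
Σ(x − x̄)² = 225 + 100 + 25 + 0 + 25 + 100 + 225 = 700
h = 1/7 + (-15)²/700 = 0.142857 + 0.321429 = 0.464

h = 0.464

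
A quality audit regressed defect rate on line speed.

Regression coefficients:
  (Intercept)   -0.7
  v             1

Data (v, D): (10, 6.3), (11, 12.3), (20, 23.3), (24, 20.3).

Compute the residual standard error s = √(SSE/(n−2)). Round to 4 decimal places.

v=10: D̂ = -0.7 + 10 = 9.3; r = 6.3 − 9.3 = -3
v=11: D̂ = -0.7 + 11 = 10.3; r = 12.3 − 10.3 = 2
v=20: D̂ = -0.7 + 20 = 19.3; r = 23.3 − 19.3 = 4
v=24: D̂ = -0.7 + 24 = 23.3; r = 20.3 − 23.3 = -3
SSE = 9 + 4 + 16 + 9 = 38
s = √(38/2) = √19 ≈ 4.3589

s = 4.3589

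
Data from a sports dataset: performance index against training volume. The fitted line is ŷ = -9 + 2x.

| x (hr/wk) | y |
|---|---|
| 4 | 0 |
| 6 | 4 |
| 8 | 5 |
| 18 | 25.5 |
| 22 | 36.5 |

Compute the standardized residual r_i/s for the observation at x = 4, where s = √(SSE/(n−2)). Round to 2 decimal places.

x=4: ŷ = -9 + 2·4 = -1; r = 0 − (-1) = 1
x=6: ŷ = -9 + 2·6 = 3; r = 4 − 3 = 1
x=8: ŷ = -9 + 2·8 = 7; r = 5 − 7 = -2
x=18: ŷ = -9 + 2·18 = 27; r = 25.5 − 27 = -1.5
x=22: ŷ = -9 + 2·22 = 35; r = 36.5 − 35 = 1.5
SSE = 1 + 1 + 4 + 2.25 + 2.25 = 10.5
s = √(10.5/3) = 1.87083
r/s = 1 / 1.87083 = 0.53

0.53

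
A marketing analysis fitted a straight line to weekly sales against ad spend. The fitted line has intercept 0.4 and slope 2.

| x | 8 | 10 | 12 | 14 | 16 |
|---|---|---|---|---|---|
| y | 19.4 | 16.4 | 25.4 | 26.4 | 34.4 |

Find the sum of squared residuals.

x=8: ŷ = 0.4 + 2·8 = 16.4; r = 19.4 − 16.4 = 3
x=10: ŷ = 0.4 + 2·10 = 20.4; r = 16.4 − 20.4 = -4
x=12: ŷ = 0.4 + 2·12 = 24.4; r = 25.4 − 24.4 = 1
x=14: ŷ = 0.4 + 2·14 = 28.4; r = 26.4 − 28.4 = -2
x=16: ŷ = 0.4 + 2·16 = 32.4; r = 34.4 − 32.4 = 2
SSE = 9 + 16 + 1 + 4 + 4 = 34

SSE = 34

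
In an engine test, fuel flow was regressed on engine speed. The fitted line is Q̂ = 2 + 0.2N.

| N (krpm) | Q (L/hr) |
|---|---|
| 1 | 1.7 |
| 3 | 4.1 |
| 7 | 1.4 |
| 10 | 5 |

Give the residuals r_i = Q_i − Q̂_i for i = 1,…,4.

N=1: Q̂ = 2 + 0.2·1 = 2.2; r = 1.7 − 2.2 = -0.5
N=3: Q̂ = 2 + 0.2·3 = 2.6; r = 4.1 − 2.6 = 1.5
N=7: Q̂ = 2 + 0.2·7 = 3.4; r = 1.4 − 3.4 = -2
N=10: Q̂ = 2 + 0.2·10 = 4; r = 5 − 4 = 1

-0.5, 1.5, -2, 1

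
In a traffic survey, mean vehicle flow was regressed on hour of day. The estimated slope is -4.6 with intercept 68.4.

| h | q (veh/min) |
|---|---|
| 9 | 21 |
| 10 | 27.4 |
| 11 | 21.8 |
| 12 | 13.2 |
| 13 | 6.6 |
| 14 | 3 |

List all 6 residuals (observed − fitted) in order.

-6, 5, 4, 0, -2, -1

h=9: q̂ = 68.4 − 4.6·9 = 27; r = 21 − 27 = -6
h=10: q̂ = 68.4 − 4.6·10 = 22.4; r = 27.4 − 22.4 = 5
h=11: q̂ = 68.4 − 4.6·11 = 17.8; r = 21.8 − 17.8 = 4
h=12: q̂ = 68.4 − 4.6·12 = 13.2; r = 13.2 − 13.2 = 0
h=13: q̂ = 68.4 − 4.6·13 = 8.6; r = 6.6 − 8.6 = -2
h=14: q̂ = 68.4 − 4.6·14 = 4; r = 3 − 4 = -1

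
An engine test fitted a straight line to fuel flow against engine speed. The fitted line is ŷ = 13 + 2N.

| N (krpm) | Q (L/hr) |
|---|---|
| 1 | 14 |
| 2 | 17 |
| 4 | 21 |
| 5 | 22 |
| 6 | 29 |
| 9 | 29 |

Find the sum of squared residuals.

SSE = 22

N=1: ŷ = 13 + 2·1 = 15; r = 14 − 15 = -1
N=2: ŷ = 13 + 2·2 = 17; r = 17 − 17 = 0
N=4: ŷ = 13 + 2·4 = 21; r = 21 − 21 = 0
N=5: ŷ = 13 + 2·5 = 23; r = 22 − 23 = -1
N=6: ŷ = 13 + 2·6 = 25; r = 29 − 25 = 4
N=9: ŷ = 13 + 2·9 = 31; r = 29 − 31 = -2
SSE = 1 + 0 + 0 + 1 + 16 + 4 = 22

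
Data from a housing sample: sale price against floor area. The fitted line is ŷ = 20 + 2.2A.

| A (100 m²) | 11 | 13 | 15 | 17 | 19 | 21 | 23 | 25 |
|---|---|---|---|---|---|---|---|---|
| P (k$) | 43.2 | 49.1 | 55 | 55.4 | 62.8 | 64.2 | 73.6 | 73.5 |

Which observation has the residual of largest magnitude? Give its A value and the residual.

A=11: ŷ = 20 + 2.2·11 = 44.2; r = 43.2 − 44.2 = -1
A=13: ŷ = 20 + 2.2·13 = 48.6; r = 49.1 − 48.6 = 0.5
A=15: ŷ = 20 + 2.2·15 = 53; r = 55 − 53 = 2
A=17: ŷ = 20 + 2.2·17 = 57.4; r = 55.4 − 57.4 = -2
A=19: ŷ = 20 + 2.2·19 = 61.8; r = 62.8 − 61.8 = 1
A=21: ŷ = 20 + 2.2·21 = 66.2; r = 64.2 − 66.2 = -2
A=23: ŷ = 20 + 2.2·23 = 70.6; r = 73.6 − 70.6 = 3
A=25: ŷ = 20 + 2.2·25 = 75; r = 73.5 − 75 = -1.5
Largest |r| is 3 at A = 23, residual 3.

A = 23, r = 3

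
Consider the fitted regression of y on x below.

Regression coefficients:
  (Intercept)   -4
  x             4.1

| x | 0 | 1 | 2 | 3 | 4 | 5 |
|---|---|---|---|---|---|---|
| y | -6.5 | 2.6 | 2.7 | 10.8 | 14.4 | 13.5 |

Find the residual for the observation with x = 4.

e = 2

ŷ = -4 + 4.1·4 = 12.4
e = 14.4 − 12.4 = 2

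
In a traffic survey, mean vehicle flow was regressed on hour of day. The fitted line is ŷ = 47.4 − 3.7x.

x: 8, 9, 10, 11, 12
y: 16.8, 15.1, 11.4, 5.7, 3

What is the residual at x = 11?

ŷ = 47.4 − 3.7·11 = 6.7
r = 5.7 − 6.7 = -1

r = -1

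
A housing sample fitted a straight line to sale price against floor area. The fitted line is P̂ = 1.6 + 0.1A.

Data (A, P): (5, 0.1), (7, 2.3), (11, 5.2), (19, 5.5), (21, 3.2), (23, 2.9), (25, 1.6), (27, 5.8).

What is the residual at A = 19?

r = 2

P̂ = 1.6 + 0.1·19 = 3.5
r = 5.5 − 3.5 = 2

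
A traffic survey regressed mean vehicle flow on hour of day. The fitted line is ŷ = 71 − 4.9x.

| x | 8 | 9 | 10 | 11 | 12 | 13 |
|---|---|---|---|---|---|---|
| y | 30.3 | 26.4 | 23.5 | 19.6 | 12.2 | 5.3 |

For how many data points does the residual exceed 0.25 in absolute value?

x=8: ŷ = 71 − 4.9·8 = 31.8; r = 30.3 − 31.8 = -1.5
x=9: ŷ = 71 − 4.9·9 = 26.9; r = 26.4 − 26.9 = -0.5
x=10: ŷ = 71 − 4.9·10 = 22; r = 23.5 − 22 = 1.5
x=11: ŷ = 71 − 4.9·11 = 17.1; r = 19.6 − 17.1 = 2.5
x=12: ŷ = 71 − 4.9·12 = 12.2; r = 12.2 − 12.2 = 0
x=13: ŷ = 71 − 4.9·13 = 7.3; r = 5.3 − 7.3 = -2
|r| > 0.25: x=8 (|r|=1.5), x=9 (|r|=0.5), x=10 (|r|=1.5), x=11 (|r|=2.5), x=13 (|r|=2) → 5

5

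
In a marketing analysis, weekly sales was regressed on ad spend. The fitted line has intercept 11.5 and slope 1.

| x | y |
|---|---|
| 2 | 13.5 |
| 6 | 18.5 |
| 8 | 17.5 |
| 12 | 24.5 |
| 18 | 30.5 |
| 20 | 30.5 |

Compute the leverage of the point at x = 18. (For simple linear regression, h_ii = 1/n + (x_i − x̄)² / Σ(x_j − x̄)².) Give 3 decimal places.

x̄ = (2 + 6 + 8 + 12 + 18 + 20)/6 = 11
Σ(x − x̄)² = 81 + 25 + 9 + 1 + 49 + 81 = 246
h = 1/6 + (7)²/246 = 0.166667 + 0.199187 = 0.366

h = 0.366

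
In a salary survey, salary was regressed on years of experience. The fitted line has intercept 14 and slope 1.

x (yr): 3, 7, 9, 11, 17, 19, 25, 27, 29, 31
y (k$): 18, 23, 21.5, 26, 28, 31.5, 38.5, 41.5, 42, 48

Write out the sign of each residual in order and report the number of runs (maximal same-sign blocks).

7 runs

x=3: ŷ = 14 + 3 = 17; e = 18 − 17 = 1
x=7: ŷ = 14 + 7 = 21; e = 23 − 21 = 2
x=9: ŷ = 14 + 9 = 23; e = 21.5 − 23 = -1.5
x=11: ŷ = 14 + 11 = 25; e = 26 − 25 = 1
x=17: ŷ = 14 + 17 = 31; e = 28 − 31 = -3
x=19: ŷ = 14 + 19 = 33; e = 31.5 − 33 = -1.5
x=25: ŷ = 14 + 25 = 39; e = 38.5 − 39 = -0.5
x=27: ŷ = 14 + 27 = 41; e = 41.5 − 41 = 0.5
x=29: ŷ = 14 + 29 = 43; e = 42 − 43 = -1
x=31: ŷ = 14 + 31 = 45; e = 48 − 45 = 3
Signs: + + − + − − − + − +
Runs: +×2, −×1, +×1, −×3, +×1, −×1, +×1 → 7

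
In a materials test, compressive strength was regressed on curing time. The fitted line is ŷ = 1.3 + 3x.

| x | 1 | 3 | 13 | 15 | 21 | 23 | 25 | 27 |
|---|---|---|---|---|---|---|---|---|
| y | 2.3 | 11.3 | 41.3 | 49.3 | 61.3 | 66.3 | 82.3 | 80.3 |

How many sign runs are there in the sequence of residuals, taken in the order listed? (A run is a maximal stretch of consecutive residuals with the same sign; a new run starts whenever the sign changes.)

5 runs

x=1: ŷ = 1.3 + 3·1 = 4.3; e = 2.3 − 4.3 = -2
x=3: ŷ = 1.3 + 3·3 = 10.3; e = 11.3 − 10.3 = 1
x=13: ŷ = 1.3 + 3·13 = 40.3; e = 41.3 − 40.3 = 1
x=15: ŷ = 1.3 + 3·15 = 46.3; e = 49.3 − 46.3 = 3
x=21: ŷ = 1.3 + 3·21 = 64.3; e = 61.3 − 64.3 = -3
x=23: ŷ = 1.3 + 3·23 = 70.3; e = 66.3 − 70.3 = -4
x=25: ŷ = 1.3 + 3·25 = 76.3; e = 82.3 − 76.3 = 6
x=27: ŷ = 1.3 + 3·27 = 82.3; e = 80.3 − 82.3 = -2
Signs: − + + + − − + −
Runs: −×1, +×3, −×2, +×1, −×1 → 5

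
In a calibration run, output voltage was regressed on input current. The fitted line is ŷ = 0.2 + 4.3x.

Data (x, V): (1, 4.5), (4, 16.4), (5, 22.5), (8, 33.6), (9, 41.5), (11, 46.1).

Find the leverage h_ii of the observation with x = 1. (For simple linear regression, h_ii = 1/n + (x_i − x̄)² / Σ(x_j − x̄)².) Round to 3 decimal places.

x̄ = (1 + 4 + 5 + 8 + 9 + 11)/6 = 6.33333
Σ(x − x̄)² = 28.4444 + 5.44444 + 1.77778 + 2.77778 + 7.11111 + 21.7778 = 67.3333
h = 1/6 + (-5.33333)²/67.3333 = 0.166667 + 0.422442 = 0.589

h = 0.589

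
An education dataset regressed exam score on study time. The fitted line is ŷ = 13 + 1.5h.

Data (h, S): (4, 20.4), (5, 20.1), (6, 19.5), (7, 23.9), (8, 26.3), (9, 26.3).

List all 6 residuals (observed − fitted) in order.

1.4, -0.4, -2.5, 0.4, 1.3, -0.2

h=4: ŷ = 13 + 1.5·4 = 19; r = 20.4 − 19 = 1.4
h=5: ŷ = 13 + 1.5·5 = 20.5; r = 20.1 − 20.5 = -0.4
h=6: ŷ = 13 + 1.5·6 = 22; r = 19.5 − 22 = -2.5
h=7: ŷ = 13 + 1.5·7 = 23.5; r = 23.9 − 23.5 = 0.4
h=8: ŷ = 13 + 1.5·8 = 25; r = 26.3 − 25 = 1.3
h=9: ŷ = 13 + 1.5·9 = 26.5; r = 26.3 − 26.5 = -0.2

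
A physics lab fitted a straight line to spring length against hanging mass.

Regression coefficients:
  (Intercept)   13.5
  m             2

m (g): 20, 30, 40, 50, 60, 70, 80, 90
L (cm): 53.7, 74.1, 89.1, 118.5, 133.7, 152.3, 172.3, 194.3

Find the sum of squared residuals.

m=20: L̂ = 13.5 + 2·20 = 53.5; e = 53.7 − 53.5 = 0.2
m=30: L̂ = 13.5 + 2·30 = 73.5; e = 74.1 − 73.5 = 0.6
m=40: L̂ = 13.5 + 2·40 = 93.5; e = 89.1 − 93.5 = -4.4
m=50: L̂ = 13.5 + 2·50 = 113.5; e = 118.5 − 113.5 = 5
m=60: L̂ = 13.5 + 2·60 = 133.5; e = 133.7 − 133.5 = 0.2
m=70: L̂ = 13.5 + 2·70 = 153.5; e = 152.3 − 153.5 = -1.2
m=80: L̂ = 13.5 + 2·80 = 173.5; e = 172.3 − 173.5 = -1.2
m=90: L̂ = 13.5 + 2·90 = 193.5; e = 194.3 − 193.5 = 0.8
SSE = 0.04 + 0.36 + 19.36 + 25 + 0.04 + 1.44 + 1.44 + 0.64 = 48.32

SSE = 48.32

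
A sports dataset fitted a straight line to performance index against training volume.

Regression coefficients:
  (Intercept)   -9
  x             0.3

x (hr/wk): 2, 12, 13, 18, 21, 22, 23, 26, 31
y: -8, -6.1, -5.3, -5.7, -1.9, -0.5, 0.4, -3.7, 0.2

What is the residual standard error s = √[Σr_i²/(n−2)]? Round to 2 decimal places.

x=2: ŷ = -9 + 0.3·2 = -8.4; r = -8 − (-8.4) = 0.4
x=12: ŷ = -9 + 0.3·12 = -5.4; r = -6.1 − (-5.4) = -0.7
x=13: ŷ = -9 + 0.3·13 = -5.1; r = -5.3 − (-5.1) = -0.2
x=18: ŷ = -9 + 0.3·18 = -3.6; r = -5.7 − (-3.6) = -2.1
x=21: ŷ = -9 + 0.3·21 = -2.7; r = -1.9 − (-2.7) = 0.8
x=22: ŷ = -9 + 0.3·22 = -2.4; r = -0.5 − (-2.4) = 1.9
x=23: ŷ = -9 + 0.3·23 = -2.1; r = 0.4 − (-2.1) = 2.5
x=26: ŷ = -9 + 0.3·26 = -1.2; r = -3.7 − (-1.2) = -2.5
x=31: ŷ = -9 + 0.3·31 = 0.3; r = 0.2 − 0.3 = -0.1
SSE = 0.16 + 0.49 + 0.04 + 4.41 + 0.64 + 3.61 + 6.25 + 6.25 + 0.01 = 21.86
s = √(21.86/7) = √3.12286 ≈ 1.77

s = 1.77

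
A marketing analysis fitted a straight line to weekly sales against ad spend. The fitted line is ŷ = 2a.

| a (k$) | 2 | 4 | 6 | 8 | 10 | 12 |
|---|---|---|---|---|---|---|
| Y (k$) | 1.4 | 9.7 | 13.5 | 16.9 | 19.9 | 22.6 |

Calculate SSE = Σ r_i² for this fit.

SSE = 14.68

a=2: ŷ = 2·2 = 4; r = 1.4 − 4 = -2.6
a=4: ŷ = 2·4 = 8; r = 9.7 − 8 = 1.7
a=6: ŷ = 2·6 = 12; r = 13.5 − 12 = 1.5
a=8: ŷ = 2·8 = 16; r = 16.9 − 16 = 0.9
a=10: ŷ = 2·10 = 20; r = 19.9 − 20 = -0.1
a=12: ŷ = 2·12 = 24; r = 22.6 − 24 = -1.4
SSE = 6.76 + 2.89 + 2.25 + 0.81 + 0.01 + 1.96 = 14.68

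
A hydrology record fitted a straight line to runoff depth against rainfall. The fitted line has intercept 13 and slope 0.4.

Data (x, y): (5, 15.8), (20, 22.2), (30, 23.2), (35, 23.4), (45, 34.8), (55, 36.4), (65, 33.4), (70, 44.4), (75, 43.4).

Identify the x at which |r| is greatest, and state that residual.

x=5: ŷ = 13 + 0.4·5 = 15; r = 15.8 − 15 = 0.8
x=20: ŷ = 13 + 0.4·20 = 21; r = 22.2 − 21 = 1.2
x=30: ŷ = 13 + 0.4·30 = 25; r = 23.2 − 25 = -1.8
x=35: ŷ = 13 + 0.4·35 = 27; r = 23.4 − 27 = -3.6
x=45: ŷ = 13 + 0.4·45 = 31; r = 34.8 − 31 = 3.8
x=55: ŷ = 13 + 0.4·55 = 35; r = 36.4 − 35 = 1.4
x=65: ŷ = 13 + 0.4·65 = 39; r = 33.4 − 39 = -5.6
x=70: ŷ = 13 + 0.4·70 = 41; r = 44.4 − 41 = 3.4
x=75: ŷ = 13 + 0.4·75 = 43; r = 43.4 − 43 = 0.4
Largest |r| is 5.6 at x = 65, residual -5.6.

x = 65, r = -5.6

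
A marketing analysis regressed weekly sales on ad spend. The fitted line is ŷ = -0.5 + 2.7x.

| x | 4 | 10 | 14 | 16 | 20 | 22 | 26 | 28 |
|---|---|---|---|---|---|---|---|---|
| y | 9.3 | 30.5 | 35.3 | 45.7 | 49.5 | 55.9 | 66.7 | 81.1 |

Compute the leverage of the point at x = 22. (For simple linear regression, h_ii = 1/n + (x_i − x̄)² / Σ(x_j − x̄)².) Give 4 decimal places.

x̄ = (4 + 10 + 14 + 16 + 20 + 22 + 26 + 28)/8 = 17.5
Σ(x − x̄)² = 182.25 + 56.25 + 12.25 + 2.25 + 6.25 + 20.25 + 72.25 + 110.25 = 462
h = 1/8 + (4.5)²/462 = 0.125 + 0.0438312 = 0.1688

h = 0.1688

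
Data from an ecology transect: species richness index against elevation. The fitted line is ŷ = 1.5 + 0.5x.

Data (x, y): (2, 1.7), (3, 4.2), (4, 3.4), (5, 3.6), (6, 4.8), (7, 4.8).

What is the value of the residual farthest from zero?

e = 1.2

x=2: ŷ = 1.5 + 0.5·2 = 2.5; e = 1.7 − 2.5 = -0.8
x=3: ŷ = 1.5 + 0.5·3 = 3; e = 4.2 − 3 = 1.2
x=4: ŷ = 1.5 + 0.5·4 = 3.5; e = 3.4 − 3.5 = -0.1
x=5: ŷ = 1.5 + 0.5·5 = 4; e = 3.6 − 4 = -0.4
x=6: ŷ = 1.5 + 0.5·6 = 4.5; e = 4.8 − 4.5 = 0.3
x=7: ŷ = 1.5 + 0.5·7 = 5; e = 4.8 − 5 = -0.2
Largest |e| is 1.2 at x = 3, residual 1.2.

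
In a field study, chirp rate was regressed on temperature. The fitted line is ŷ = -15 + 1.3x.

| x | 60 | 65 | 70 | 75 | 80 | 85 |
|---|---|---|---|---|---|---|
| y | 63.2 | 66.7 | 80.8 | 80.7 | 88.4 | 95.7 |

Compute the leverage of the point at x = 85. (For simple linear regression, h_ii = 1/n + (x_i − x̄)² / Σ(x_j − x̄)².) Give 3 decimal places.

x̄ = (60 + 65 + 70 + 75 + 80 + 85)/6 = 72.5
Σ(x − x̄)² = 156.25 + 56.25 + 6.25 + 6.25 + 56.25 + 156.25 = 437.5
h = 1/6 + (12.5)²/437.5 = 0.166667 + 0.357143 = 0.524

h = 0.524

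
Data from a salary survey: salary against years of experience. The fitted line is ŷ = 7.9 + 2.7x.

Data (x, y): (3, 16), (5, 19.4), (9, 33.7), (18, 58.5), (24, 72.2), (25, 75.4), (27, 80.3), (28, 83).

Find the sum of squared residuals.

SSE = 11

x=3: ŷ = 7.9 + 2.7·3 = 16; e = 16 − 16 = 0
x=5: ŷ = 7.9 + 2.7·5 = 21.4; e = 19.4 − 21.4 = -2
x=9: ŷ = 7.9 + 2.7·9 = 32.2; e = 33.7 − 32.2 = 1.5
x=18: ŷ = 7.9 + 2.7·18 = 56.5; e = 58.5 − 56.5 = 2
x=24: ŷ = 7.9 + 2.7·24 = 72.7; e = 72.2 − 72.7 = -0.5
x=25: ŷ = 7.9 + 2.7·25 = 75.4; e = 75.4 − 75.4 = 0
x=27: ŷ = 7.9 + 2.7·27 = 80.8; e = 80.3 − 80.8 = -0.5
x=28: ŷ = 7.9 + 2.7·28 = 83.5; e = 83 − 83.5 = -0.5
SSE = 0 + 4 + 2.25 + 4 + 0.25 + 0 + 0.25 + 0.25 = 11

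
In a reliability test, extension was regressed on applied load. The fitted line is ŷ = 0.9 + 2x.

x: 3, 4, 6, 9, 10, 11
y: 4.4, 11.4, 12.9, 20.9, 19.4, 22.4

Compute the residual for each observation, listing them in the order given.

x=3: ŷ = 0.9 + 2·3 = 6.9; e = 4.4 − 6.9 = -2.5
x=4: ŷ = 0.9 + 2·4 = 8.9; e = 11.4 − 8.9 = 2.5
x=6: ŷ = 0.9 + 2·6 = 12.9; e = 12.9 − 12.9 = 0
x=9: ŷ = 0.9 + 2·9 = 18.9; e = 20.9 − 18.9 = 2
x=10: ŷ = 0.9 + 2·10 = 20.9; e = 19.4 − 20.9 = -1.5
x=11: ŷ = 0.9 + 2·11 = 22.9; e = 22.4 − 22.9 = -0.5

-2.5, 2.5, 0, 2, -1.5, -0.5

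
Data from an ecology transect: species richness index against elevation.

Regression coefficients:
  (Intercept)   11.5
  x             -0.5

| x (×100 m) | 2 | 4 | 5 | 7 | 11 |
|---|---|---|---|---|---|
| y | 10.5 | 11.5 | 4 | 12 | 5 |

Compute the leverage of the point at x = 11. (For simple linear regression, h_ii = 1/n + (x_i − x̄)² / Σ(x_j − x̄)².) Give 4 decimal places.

h = 0.7778

x̄ = (2 + 4 + 5 + 7 + 11)/5 = 5.8
Σ(x − x̄)² = 14.44 + 3.24 + 0.64 + 1.44 + 27.04 = 46.8
h = 1/5 + (5.2)²/46.8 = 0.2 + 0.577778 = 0.7778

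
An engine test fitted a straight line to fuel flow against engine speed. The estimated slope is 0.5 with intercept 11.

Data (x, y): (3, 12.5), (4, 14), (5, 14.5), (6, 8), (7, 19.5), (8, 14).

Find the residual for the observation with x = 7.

ŷ = 11 + 0.5·7 = 14.5
e = 19.5 − 14.5 = 5

e = 5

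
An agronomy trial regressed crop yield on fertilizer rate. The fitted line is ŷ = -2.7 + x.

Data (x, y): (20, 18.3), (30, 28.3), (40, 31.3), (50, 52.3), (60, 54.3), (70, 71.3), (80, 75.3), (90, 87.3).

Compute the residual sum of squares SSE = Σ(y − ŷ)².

SSE = 92

x=20: ŷ = -2.7 + 20 = 17.3; r = 18.3 − 17.3 = 1
x=30: ŷ = -2.7 + 30 = 27.3; r = 28.3 − 27.3 = 1
x=40: ŷ = -2.7 + 40 = 37.3; r = 31.3 − 37.3 = -6
x=50: ŷ = -2.7 + 50 = 47.3; r = 52.3 − 47.3 = 5
x=60: ŷ = -2.7 + 60 = 57.3; r = 54.3 − 57.3 = -3
x=70: ŷ = -2.7 + 70 = 67.3; r = 71.3 − 67.3 = 4
x=80: ŷ = -2.7 + 80 = 77.3; r = 75.3 − 77.3 = -2
x=90: ŷ = -2.7 + 90 = 87.3; r = 87.3 − 87.3 = 0
SSE = 1 + 1 + 36 + 25 + 9 + 16 + 4 + 0 = 92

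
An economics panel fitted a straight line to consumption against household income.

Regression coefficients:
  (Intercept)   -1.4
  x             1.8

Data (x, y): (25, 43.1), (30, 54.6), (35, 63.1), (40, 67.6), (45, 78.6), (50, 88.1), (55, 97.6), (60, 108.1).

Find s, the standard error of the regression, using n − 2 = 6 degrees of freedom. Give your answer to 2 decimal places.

x=25: ŷ = -1.4 + 1.8·25 = 43.6; r = 43.1 − 43.6 = -0.5
x=30: ŷ = -1.4 + 1.8·30 = 52.6; r = 54.6 − 52.6 = 2
x=35: ŷ = -1.4 + 1.8·35 = 61.6; r = 63.1 − 61.6 = 1.5
x=40: ŷ = -1.4 + 1.8·40 = 70.6; r = 67.6 − 70.6 = -3
x=45: ŷ = -1.4 + 1.8·45 = 79.6; r = 78.6 − 79.6 = -1
x=50: ŷ = -1.4 + 1.8·50 = 88.6; r = 88.1 − 88.6 = -0.5
x=55: ŷ = -1.4 + 1.8·55 = 97.6; r = 97.6 − 97.6 = 0
x=60: ŷ = -1.4 + 1.8·60 = 106.6; r = 108.1 − 106.6 = 1.5
SSE = 0.25 + 4 + 2.25 + 9 + 1 + 0.25 + 0 + 2.25 = 19
s = √(19/6) = √3.16667 ≈ 1.78

s = 1.78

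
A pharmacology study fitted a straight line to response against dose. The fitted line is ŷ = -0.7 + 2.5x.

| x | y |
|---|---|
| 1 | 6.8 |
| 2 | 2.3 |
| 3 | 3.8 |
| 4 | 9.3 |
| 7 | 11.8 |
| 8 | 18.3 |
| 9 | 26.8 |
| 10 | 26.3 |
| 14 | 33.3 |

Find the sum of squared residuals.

x=1: ŷ = -0.7 + 2.5·1 = 1.8; e = 6.8 − 1.8 = 5
x=2: ŷ = -0.7 + 2.5·2 = 4.3; e = 2.3 − 4.3 = -2
x=3: ŷ = -0.7 + 2.5·3 = 6.8; e = 3.8 − 6.8 = -3
x=4: ŷ = -0.7 + 2.5·4 = 9.3; e = 9.3 − 9.3 = 0
x=7: ŷ = -0.7 + 2.5·7 = 16.8; e = 11.8 − 16.8 = -5
x=8: ŷ = -0.7 + 2.5·8 = 19.3; e = 18.3 − 19.3 = -1
x=9: ŷ = -0.7 + 2.5·9 = 21.8; e = 26.8 − 21.8 = 5
x=10: ŷ = -0.7 + 2.5·10 = 24.3; e = 26.3 − 24.3 = 2
x=14: ŷ = -0.7 + 2.5·14 = 34.3; e = 33.3 − 34.3 = -1
SSE = 25 + 4 + 9 + 0 + 25 + 1 + 25 + 4 + 1 = 94

SSE = 94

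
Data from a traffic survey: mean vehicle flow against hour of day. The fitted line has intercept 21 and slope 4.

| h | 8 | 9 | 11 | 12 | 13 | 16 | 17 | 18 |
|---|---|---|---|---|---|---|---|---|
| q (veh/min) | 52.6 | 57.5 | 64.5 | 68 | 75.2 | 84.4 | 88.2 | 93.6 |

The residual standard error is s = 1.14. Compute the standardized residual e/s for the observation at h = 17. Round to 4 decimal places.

ŷ = 21 + 4·17 = 89
e = 88.2 − 89 = -0.8
e/s = -0.8 / 1.14 = -0.7018

-0.7018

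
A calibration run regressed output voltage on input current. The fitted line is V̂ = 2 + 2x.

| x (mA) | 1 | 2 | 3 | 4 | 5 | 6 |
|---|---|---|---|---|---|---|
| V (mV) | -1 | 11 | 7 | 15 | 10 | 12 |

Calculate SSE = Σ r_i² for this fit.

SSE = 84

x=1: V̂ = 2 + 2·1 = 4; r = -1 − 4 = -5
x=2: V̂ = 2 + 2·2 = 6; r = 11 − 6 = 5
x=3: V̂ = 2 + 2·3 = 8; r = 7 − 8 = -1
x=4: V̂ = 2 + 2·4 = 10; r = 15 − 10 = 5
x=5: V̂ = 2 + 2·5 = 12; r = 10 − 12 = -2
x=6: V̂ = 2 + 2·6 = 14; r = 12 − 14 = -2
SSE = 25 + 25 + 1 + 25 + 4 + 4 = 84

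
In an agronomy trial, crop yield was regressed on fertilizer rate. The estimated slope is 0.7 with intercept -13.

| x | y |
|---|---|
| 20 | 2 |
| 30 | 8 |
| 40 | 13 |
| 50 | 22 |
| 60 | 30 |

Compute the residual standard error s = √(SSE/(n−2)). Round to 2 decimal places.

s = 1.41

x=20: ŷ = -13 + 0.7·20 = 1; e = 2 − 1 = 1
x=30: ŷ = -13 + 0.7·30 = 8; e = 8 − 8 = 0
x=40: ŷ = -13 + 0.7·40 = 15; e = 13 − 15 = -2
x=50: ŷ = -13 + 0.7·50 = 22; e = 22 − 22 = 0
x=60: ŷ = -13 + 0.7·60 = 29; e = 30 − 29 = 1
SSE = 1 + 0 + 4 + 0 + 1 = 6
s = √(6/3) = √2 ≈ 1.41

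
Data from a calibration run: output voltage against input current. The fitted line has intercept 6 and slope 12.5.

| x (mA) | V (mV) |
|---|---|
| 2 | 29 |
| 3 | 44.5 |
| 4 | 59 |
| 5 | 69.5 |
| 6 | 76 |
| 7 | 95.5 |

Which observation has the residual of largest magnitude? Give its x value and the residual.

x = 6, r = -5

x=2: ŷ = 6 + 12.5·2 = 31; r = 29 − 31 = -2
x=3: ŷ = 6 + 12.5·3 = 43.5; r = 44.5 − 43.5 = 1
x=4: ŷ = 6 + 12.5·4 = 56; r = 59 − 56 = 3
x=5: ŷ = 6 + 12.5·5 = 68.5; r = 69.5 − 68.5 = 1
x=6: ŷ = 6 + 12.5·6 = 81; r = 76 − 81 = -5
x=7: ŷ = 6 + 12.5·7 = 93.5; r = 95.5 − 93.5 = 2
Largest |r| is 5 at x = 6, residual -5.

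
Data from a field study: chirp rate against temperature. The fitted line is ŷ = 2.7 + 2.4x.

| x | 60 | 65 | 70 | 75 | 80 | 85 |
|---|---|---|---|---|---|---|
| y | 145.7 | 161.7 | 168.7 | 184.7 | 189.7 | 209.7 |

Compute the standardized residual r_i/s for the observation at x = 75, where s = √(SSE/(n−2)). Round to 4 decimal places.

x=60: ŷ = 2.7 + 2.4·60 = 146.7; r = 145.7 − 146.7 = -1
x=65: ŷ = 2.7 + 2.4·65 = 158.7; r = 161.7 − 158.7 = 3
x=70: ŷ = 2.7 + 2.4·70 = 170.7; r = 168.7 − 170.7 = -2
x=75: ŷ = 2.7 + 2.4·75 = 182.7; r = 184.7 − 182.7 = 2
x=80: ŷ = 2.7 + 2.4·80 = 194.7; r = 189.7 − 194.7 = -5
x=85: ŷ = 2.7 + 2.4·85 = 206.7; r = 209.7 − 206.7 = 3
SSE = 1 + 9 + 4 + 4 + 25 + 9 = 52
s = √(52/4) = 3.60555
r/s = 2 / 3.60555 = 0.5547

0.5547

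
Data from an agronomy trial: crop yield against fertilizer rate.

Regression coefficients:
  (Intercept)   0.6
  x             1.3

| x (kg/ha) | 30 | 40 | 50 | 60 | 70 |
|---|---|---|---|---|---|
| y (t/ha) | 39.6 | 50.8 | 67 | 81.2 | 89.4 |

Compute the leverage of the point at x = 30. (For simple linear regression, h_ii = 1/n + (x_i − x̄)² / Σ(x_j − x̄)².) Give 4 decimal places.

h = 0.6000

x̄ = (30 + 40 + 50 + 60 + 70)/5 = 50
Σ(x − x̄)² = 400 + 100 + 0 + 100 + 400 = 1000
h = 1/5 + (-20)²/1000 = 0.2 + 0.4 = 0.6000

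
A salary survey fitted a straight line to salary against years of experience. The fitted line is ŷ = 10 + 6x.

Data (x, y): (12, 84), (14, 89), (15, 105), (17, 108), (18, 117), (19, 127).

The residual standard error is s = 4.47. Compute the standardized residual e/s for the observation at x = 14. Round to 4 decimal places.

ŷ = 10 + 6·14 = 94
e = 89 − 94 = -5
e/s = -5 / 4.47 = -1.1186

-1.1186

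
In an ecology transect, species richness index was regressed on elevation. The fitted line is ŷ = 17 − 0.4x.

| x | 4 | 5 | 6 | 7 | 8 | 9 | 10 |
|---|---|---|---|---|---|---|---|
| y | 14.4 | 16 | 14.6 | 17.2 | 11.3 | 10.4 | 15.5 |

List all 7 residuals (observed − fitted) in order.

x=4: ŷ = 17 − 0.4·4 = 15.4; e = 14.4 − 15.4 = -1
x=5: ŷ = 17 − 0.4·5 = 15; e = 16 − 15 = 1
x=6: ŷ = 17 − 0.4·6 = 14.6; e = 14.6 − 14.6 = 0
x=7: ŷ = 17 − 0.4·7 = 14.2; e = 17.2 − 14.2 = 3
x=8: ŷ = 17 − 0.4·8 = 13.8; e = 11.3 − 13.8 = -2.5
x=9: ŷ = 17 − 0.4·9 = 13.4; e = 10.4 − 13.4 = -3
x=10: ŷ = 17 − 0.4·10 = 13; e = 15.5 − 13 = 2.5

-1, 1, 0, 3, -2.5, -3, 2.5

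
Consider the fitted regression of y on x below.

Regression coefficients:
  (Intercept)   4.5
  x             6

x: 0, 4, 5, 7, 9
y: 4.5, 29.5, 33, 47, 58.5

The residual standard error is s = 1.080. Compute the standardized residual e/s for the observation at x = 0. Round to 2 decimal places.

ŷ = 4.5 + 6·0 = 4.5
e = 4.5 − 4.5 = 0
e/s = 0 / 1.080 = 0.00

0.00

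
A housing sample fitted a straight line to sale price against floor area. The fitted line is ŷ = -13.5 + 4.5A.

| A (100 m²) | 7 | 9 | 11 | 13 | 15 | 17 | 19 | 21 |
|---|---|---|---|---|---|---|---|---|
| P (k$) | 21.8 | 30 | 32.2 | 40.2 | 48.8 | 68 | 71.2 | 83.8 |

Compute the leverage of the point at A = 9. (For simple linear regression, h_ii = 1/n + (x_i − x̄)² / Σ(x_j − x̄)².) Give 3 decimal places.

h = 0.274

Ā = (7 + 9 + 11 + 13 + 15 + 17 + 19 + 21)/8 = 14
Σ(A − Ā)² = 49 + 25 + 9 + 1 + 1 + 9 + 25 + 49 = 168
h = 1/8 + (-5)²/168 = 0.125 + 0.14881 = 0.274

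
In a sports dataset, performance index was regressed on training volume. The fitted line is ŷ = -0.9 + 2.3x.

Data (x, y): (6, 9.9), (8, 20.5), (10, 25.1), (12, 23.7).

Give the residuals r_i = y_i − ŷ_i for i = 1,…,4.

x=6: ŷ = -0.9 + 2.3·6 = 12.9; r = 9.9 − 12.9 = -3
x=8: ŷ = -0.9 + 2.3·8 = 17.5; r = 20.5 − 17.5 = 3
x=10: ŷ = -0.9 + 2.3·10 = 22.1; r = 25.1 − 22.1 = 3
x=12: ŷ = -0.9 + 2.3·12 = 26.7; r = 23.7 − 26.7 = -3

-3, 3, 3, -3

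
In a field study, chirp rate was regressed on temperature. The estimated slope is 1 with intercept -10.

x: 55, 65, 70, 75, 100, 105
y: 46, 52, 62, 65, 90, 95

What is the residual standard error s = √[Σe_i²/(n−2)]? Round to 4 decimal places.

x=55: ŷ = -10 + 55 = 45; e = 46 − 45 = 1
x=65: ŷ = -10 + 65 = 55; e = 52 − 55 = -3
x=70: ŷ = -10 + 70 = 60; e = 62 − 60 = 2
x=75: ŷ = -10 + 75 = 65; e = 65 − 65 = 0
x=100: ŷ = -10 + 100 = 90; e = 90 − 90 = 0
x=105: ŷ = -10 + 105 = 95; e = 95 − 95 = 0
SSE = 1 + 9 + 4 + 0 + 0 + 0 = 14
s = √(14/4) = √3.5 ≈ 1.8708

s = 1.8708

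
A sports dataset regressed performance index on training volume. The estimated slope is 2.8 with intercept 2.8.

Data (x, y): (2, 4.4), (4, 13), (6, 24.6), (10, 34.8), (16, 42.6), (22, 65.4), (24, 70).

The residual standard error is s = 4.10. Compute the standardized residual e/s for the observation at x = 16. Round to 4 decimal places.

-1.2195

ŷ = 2.8 + 2.8·16 = 47.6
e = 42.6 − 47.6 = -5
e/s = -5 / 4.10 = -1.2195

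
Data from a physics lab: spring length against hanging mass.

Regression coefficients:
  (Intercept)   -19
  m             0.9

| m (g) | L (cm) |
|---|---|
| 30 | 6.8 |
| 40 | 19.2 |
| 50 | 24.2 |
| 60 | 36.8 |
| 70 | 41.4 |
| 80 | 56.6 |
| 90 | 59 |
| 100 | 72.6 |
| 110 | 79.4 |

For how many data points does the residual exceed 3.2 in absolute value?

m=30: L̂ = -19 + 0.9·30 = 8; r = 6.8 − 8 = -1.2
m=40: L̂ = -19 + 0.9·40 = 17; r = 19.2 − 17 = 2.2
m=50: L̂ = -19 + 0.9·50 = 26; r = 24.2 − 26 = -1.8
m=60: L̂ = -19 + 0.9·60 = 35; r = 36.8 − 35 = 1.8
m=70: L̂ = -19 + 0.9·70 = 44; r = 41.4 − 44 = -2.6
m=80: L̂ = -19 + 0.9·80 = 53; r = 56.6 − 53 = 3.6
m=90: L̂ = -19 + 0.9·90 = 62; r = 59 − 62 = -3
m=100: L̂ = -19 + 0.9·100 = 71; r = 72.6 − 71 = 1.6
m=110: L̂ = -19 + 0.9·110 = 80; r = 79.4 − 80 = -0.6
|r| > 3.2: m=80 (|r|=3.6) → 1

1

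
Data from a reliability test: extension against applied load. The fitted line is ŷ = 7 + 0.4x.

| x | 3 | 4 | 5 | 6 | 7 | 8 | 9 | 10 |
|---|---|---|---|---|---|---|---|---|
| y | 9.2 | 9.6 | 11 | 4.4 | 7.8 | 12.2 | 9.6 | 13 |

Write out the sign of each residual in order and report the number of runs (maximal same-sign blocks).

x=3: ŷ = 7 + 0.4·3 = 8.2; r = 9.2 − 8.2 = 1
x=4: ŷ = 7 + 0.4·4 = 8.6; r = 9.6 − 8.6 = 1
x=5: ŷ = 7 + 0.4·5 = 9; r = 11 − 9 = 2
x=6: ŷ = 7 + 0.4·6 = 9.4; r = 4.4 − 9.4 = -5
x=7: ŷ = 7 + 0.4·7 = 9.8; r = 7.8 − 9.8 = -2
x=8: ŷ = 7 + 0.4·8 = 10.2; r = 12.2 − 10.2 = 2
x=9: ŷ = 7 + 0.4·9 = 10.6; r = 9.6 − 10.6 = -1
x=10: ŷ = 7 + 0.4·10 = 11; r = 13 − 11 = 2
Signs: + + + − − + − +
Runs: +×3, −×2, +×1, −×1, +×1 → 5

5 runs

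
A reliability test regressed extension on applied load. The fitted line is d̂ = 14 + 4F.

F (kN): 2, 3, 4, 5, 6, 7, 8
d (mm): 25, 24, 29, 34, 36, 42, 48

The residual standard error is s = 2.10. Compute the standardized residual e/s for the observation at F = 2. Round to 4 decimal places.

d̂ = 14 + 4·2 = 22
e = 25 − 22 = 3
e/s = 3 / 2.10 = 1.4286

1.4286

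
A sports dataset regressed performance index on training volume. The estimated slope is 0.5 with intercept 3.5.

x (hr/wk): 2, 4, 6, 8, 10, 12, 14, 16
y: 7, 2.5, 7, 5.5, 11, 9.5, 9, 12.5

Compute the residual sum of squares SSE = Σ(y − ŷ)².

x=2: ŷ = 3.5 + 0.5·2 = 4.5; r = 7 − 4.5 = 2.5
x=4: ŷ = 3.5 + 0.5·4 = 5.5; r = 2.5 − 5.5 = -3
x=6: ŷ = 3.5 + 0.5·6 = 6.5; r = 7 − 6.5 = 0.5
x=8: ŷ = 3.5 + 0.5·8 = 7.5; r = 5.5 − 7.5 = -2
x=10: ŷ = 3.5 + 0.5·10 = 8.5; r = 11 − 8.5 = 2.5
x=12: ŷ = 3.5 + 0.5·12 = 9.5; r = 9.5 − 9.5 = 0
x=14: ŷ = 3.5 + 0.5·14 = 10.5; r = 9 − 10.5 = -1.5
x=16: ŷ = 3.5 + 0.5·16 = 11.5; r = 12.5 − 11.5 = 1
SSE = 6.25 + 9 + 0.25 + 4 + 6.25 + 0 + 2.25 + 1 = 29

SSE = 29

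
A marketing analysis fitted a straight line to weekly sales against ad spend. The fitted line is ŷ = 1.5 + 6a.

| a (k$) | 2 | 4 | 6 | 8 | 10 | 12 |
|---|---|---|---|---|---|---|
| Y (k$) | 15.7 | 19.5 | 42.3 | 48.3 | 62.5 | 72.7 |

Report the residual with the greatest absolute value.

r = -6

a=2: ŷ = 1.5 + 6·2 = 13.5; r = 15.7 − 13.5 = 2.2
a=4: ŷ = 1.5 + 6·4 = 25.5; r = 19.5 − 25.5 = -6
a=6: ŷ = 1.5 + 6·6 = 37.5; r = 42.3 − 37.5 = 4.8
a=8: ŷ = 1.5 + 6·8 = 49.5; r = 48.3 − 49.5 = -1.2
a=10: ŷ = 1.5 + 6·10 = 61.5; r = 62.5 − 61.5 = 1
a=12: ŷ = 1.5 + 6·12 = 73.5; r = 72.7 − 73.5 = -0.8
Largest |r| is 6 at a = 4, residual -6.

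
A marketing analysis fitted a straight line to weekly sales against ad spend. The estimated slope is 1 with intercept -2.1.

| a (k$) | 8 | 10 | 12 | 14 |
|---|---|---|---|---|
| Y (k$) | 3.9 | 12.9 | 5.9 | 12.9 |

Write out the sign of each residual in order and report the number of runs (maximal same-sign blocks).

a=8: ŷ = -2.1 + 8 = 5.9; e = 3.9 − 5.9 = -2
a=10: ŷ = -2.1 + 10 = 7.9; e = 12.9 − 7.9 = 5
a=12: ŷ = -2.1 + 12 = 9.9; e = 5.9 − 9.9 = -4
a=14: ŷ = -2.1 + 14 = 11.9; e = 12.9 − 11.9 = 1
Signs: − + − +
Runs: −×1, +×1, −×1, +×1 → 4

4 runs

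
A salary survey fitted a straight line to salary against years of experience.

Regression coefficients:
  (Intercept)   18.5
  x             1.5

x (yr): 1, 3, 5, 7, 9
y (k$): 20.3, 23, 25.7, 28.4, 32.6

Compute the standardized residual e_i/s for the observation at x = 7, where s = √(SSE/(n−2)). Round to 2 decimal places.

-1.10

x=1: ŷ = 18.5 + 1.5·1 = 20; e = 20.3 − 20 = 0.3
x=3: ŷ = 18.5 + 1.5·3 = 23; e = 23 − 23 = 0
x=5: ŷ = 18.5 + 1.5·5 = 26; e = 25.7 − 26 = -0.3
x=7: ŷ = 18.5 + 1.5·7 = 29; e = 28.4 − 29 = -0.6
x=9: ŷ = 18.5 + 1.5·9 = 32; e = 32.6 − 32 = 0.6
SSE = 0.09 + 0 + 0.09 + 0.36 + 0.36 = 0.9
s = √(0.9/3) = 0.547723
e/s = -0.6 / 0.547723 = -1.10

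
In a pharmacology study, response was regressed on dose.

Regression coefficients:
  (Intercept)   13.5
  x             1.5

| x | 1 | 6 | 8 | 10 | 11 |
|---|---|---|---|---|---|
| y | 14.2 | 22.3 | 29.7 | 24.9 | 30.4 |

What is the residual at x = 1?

ŷ = 13.5 + 1.5·1 = 15
r = 14.2 − 15 = -0.8

r = -0.8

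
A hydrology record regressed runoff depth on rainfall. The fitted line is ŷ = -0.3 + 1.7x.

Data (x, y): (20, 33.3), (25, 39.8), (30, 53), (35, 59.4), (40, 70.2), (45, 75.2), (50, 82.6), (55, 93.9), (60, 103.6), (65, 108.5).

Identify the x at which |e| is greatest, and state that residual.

x = 40, e = 2.5

x=20: ŷ = -0.3 + 1.7·20 = 33.7; e = 33.3 − 33.7 = -0.4
x=25: ŷ = -0.3 + 1.7·25 = 42.2; e = 39.8 − 42.2 = -2.4
x=30: ŷ = -0.3 + 1.7·30 = 50.7; e = 53 − 50.7 = 2.3
x=35: ŷ = -0.3 + 1.7·35 = 59.2; e = 59.4 − 59.2 = 0.2
x=40: ŷ = -0.3 + 1.7·40 = 67.7; e = 70.2 − 67.7 = 2.5
x=45: ŷ = -0.3 + 1.7·45 = 76.2; e = 75.2 − 76.2 = -1
x=50: ŷ = -0.3 + 1.7·50 = 84.7; e = 82.6 − 84.7 = -2.1
x=55: ŷ = -0.3 + 1.7·55 = 93.2; e = 93.9 − 93.2 = 0.7
x=60: ŷ = -0.3 + 1.7·60 = 101.7; e = 103.6 − 101.7 = 1.9
x=65: ŷ = -0.3 + 1.7·65 = 110.2; e = 108.5 − 110.2 = -1.7
Largest |e| is 2.5 at x = 40, residual 2.5.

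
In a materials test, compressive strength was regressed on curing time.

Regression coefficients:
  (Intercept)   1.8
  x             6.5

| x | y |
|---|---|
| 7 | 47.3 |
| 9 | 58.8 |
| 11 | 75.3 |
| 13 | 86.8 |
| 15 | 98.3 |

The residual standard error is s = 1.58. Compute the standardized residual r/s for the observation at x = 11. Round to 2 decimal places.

1.27

ŷ = 1.8 + 6.5·11 = 73.3
r = 75.3 − 73.3 = 2
r/s = 2 / 1.58 = 1.27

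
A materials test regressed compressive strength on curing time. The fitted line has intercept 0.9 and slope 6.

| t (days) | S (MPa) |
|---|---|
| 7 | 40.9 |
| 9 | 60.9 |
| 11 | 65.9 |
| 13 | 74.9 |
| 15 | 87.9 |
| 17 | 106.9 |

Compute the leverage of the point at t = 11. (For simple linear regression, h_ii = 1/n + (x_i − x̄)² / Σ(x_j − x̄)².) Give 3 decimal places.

t̄ = (7 + 9 + 11 + 13 + 15 + 17)/6 = 12
Σ(t − t̄)² = 25 + 9 + 1 + 1 + 9 + 25 = 70
h = 1/6 + (-1)²/70 = 0.166667 + 0.0142857 = 0.181

h = 0.181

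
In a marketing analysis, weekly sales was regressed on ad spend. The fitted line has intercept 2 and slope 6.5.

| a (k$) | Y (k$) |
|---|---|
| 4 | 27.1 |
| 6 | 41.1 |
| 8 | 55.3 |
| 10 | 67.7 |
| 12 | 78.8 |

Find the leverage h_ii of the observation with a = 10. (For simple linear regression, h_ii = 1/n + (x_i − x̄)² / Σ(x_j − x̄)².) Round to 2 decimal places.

h = 0.30

ā = (4 + 6 + 8 + 10 + 12)/5 = 8
Σ(a − ā)² = 16 + 4 + 0 + 4 + 16 = 40
h = 1/5 + (2)²/40 = 0.2 + 0.1 = 0.30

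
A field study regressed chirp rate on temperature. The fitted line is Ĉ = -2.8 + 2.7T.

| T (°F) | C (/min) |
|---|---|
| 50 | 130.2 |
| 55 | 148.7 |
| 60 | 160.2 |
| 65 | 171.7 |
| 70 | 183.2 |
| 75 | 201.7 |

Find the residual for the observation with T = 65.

r = -1

Ĉ = -2.8 + 2.7·65 = 172.7
r = 171.7 − 172.7 = -1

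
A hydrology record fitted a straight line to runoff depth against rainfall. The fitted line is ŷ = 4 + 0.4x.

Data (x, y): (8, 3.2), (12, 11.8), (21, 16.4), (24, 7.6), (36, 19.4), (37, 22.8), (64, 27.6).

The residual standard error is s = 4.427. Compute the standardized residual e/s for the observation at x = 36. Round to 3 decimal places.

ŷ = 4 + 0.4·36 = 18.4
e = 19.4 − 18.4 = 1
e/s = 1 / 4.427 = 0.226

0.226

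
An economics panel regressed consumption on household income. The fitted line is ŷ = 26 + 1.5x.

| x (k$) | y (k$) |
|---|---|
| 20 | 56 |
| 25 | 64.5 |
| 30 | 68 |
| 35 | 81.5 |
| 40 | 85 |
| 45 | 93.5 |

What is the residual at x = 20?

ŷ = 26 + 1.5·20 = 56
e = 56 − 56 = 0

e = 0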